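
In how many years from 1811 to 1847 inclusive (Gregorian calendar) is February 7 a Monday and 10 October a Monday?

Check each year's weekday for February 7 and 10 October:
  1811: Thu/Thu  1812: Fri/Sat  1813: Sun/Sun  1814: Mon/Mon ✓  1815: Tue/Tue  1816: Wed/Thu  1817: Fri/Fri  1818: Sat/Sat  1819: Sun/Sun  1820: Mon/Tue  1821: Wed/Wed  1822: Thu/Thu  1823: Fri/Fri  1824: Sat/Sun  …(9 more)…  1834: Fri/Fri  1835: Sat/Sat  1836: Sun/Mon  1837: Tue/Tue  1838: Wed/Wed  1839: Thu/Thu  1840: Fri/Sat  1841: Sun/Sun  1842: Mon/Mon ✓  1843: Tue/Tue  1844: Wed/Thu  1845: Fri/Fri  1846: Sat/Sat  1847: Sun/Sun
Both conditions hold in: 1814, 1825, 1831, 1842 — 4.

4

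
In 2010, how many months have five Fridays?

A month of length L has five Fridays iff its first Friday is on day ≤ L−28 (so day 1–3 in a 31-day month, 1–2 in a 30-day month, day 1 in a leap February).
Checking each month of 2010: Jan starts Fri (31d) ✓; Feb starts Mon (28d); Mar starts Mon (31d); Apr starts Thu (30d) ✓; May starts Sat (31d); Jun starts Tue (30d); Jul starts Thu (31d) ✓; Aug starts Sun (31d); Sep starts Wed (30d); Oct starts Fri (31d) ✓; Nov starts Mon (30d); Dec starts Wed (31d) ✓.
Five-Friday months: January, April, July, October, December → 5.

5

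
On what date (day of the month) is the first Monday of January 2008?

January 1, 2008 is a Tuesday, so the first Monday is the 7th.
The first Monday is 7 + 0 = 7.

7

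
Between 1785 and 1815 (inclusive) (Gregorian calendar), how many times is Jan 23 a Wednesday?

Track Jan 23's weekday year by year (advancing +1, or +2 across a Feb 29):
  1785: Sun  1786: Mon (+1)  1787: Tue (+1)  1788: Wed (+1) ✓  1789: Fri (+2)
  1790: Sat (+1)  1791: Sun (+1)  1792: Mon (+1)  1793: Wed (+2) ✓  1794: Thu (+1)
  1795: Fri (+1)  1796: Sat (+1)  1797: Mon (+2)  1798: Tue (+1)  … (3 more years) …
  1802: Sat (+1)  1803: Sun (+1)  1804: Mon (+1)  1805: Wed (+2) ✓  1806: Thu (+1)
  1807: Fri (+1)  1808: Sat (+1)  1809: Mon (+2)  1810: Tue (+1)  1811: Wed (+1) ✓
  1812: Thu (+1)  1813: Sat (+2)  1814: Sun (+1)  1815: Mon (+1)
Wednesday years: 1788, 1793, 1799, 1805, 1811 — 5 in total.

5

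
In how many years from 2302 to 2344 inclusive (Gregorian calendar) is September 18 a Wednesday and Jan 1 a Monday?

Check each year's weekday for September 18 and Jan 1:
  2302: Thu/Wed  2303: Fri/Thu  2304: Sun/Fri  2305: Mon/Sun  2306: Tue/Mon  2307: Wed/Tue  2308: Fri/Wed  2309: Sat/Fri  2310: Sun/Sat  2311: Mon/Sun  2312: Wed/Mon ✓  2313: Thu/Wed  2314: Fri/Thu  2315: Sat/Fri  …(15 more)…  2331: Fri/Thu  2332: Sun/Fri  2333: Mon/Sun  2334: Tue/Mon  2335: Wed/Tue  2336: Fri/Wed  2337: Sat/Fri  2338: Sun/Sat  2339: Mon/Sun  2340: Wed/Mon ✓  2341: Thu/Wed  2342: Fri/Thu  2343: Sat/Fri  2344: Mon/Sat
Both conditions hold in: 2312, 2340 — 2.

2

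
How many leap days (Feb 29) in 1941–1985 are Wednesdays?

2

Leap years in 1941–1985: 11 of them.
Feb 29 weekday advances by 5 (mod 7) from one leap year to the next four years later (or differs when a century non-leap intervenes).
Leap-day weekdays: 1944:Tue 1948:Sun 1952:Fri 1956:Wed✓ 1960:Mon 1964:Sat 1968:Thu 1972:Tue 1976:Sun 1980:Fri 1984:Wed✓
Wednesday: 1956, 1984 → 2.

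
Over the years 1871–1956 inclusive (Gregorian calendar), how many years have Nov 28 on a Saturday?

12

Track Nov 28's weekday year by year (advancing +1, or +2 across a Feb 29):
  1871: Tue  1872: Thu (+2)  1873: Fri (+1)  1874: Sat (+1) ✓  1875: Sun (+1)
  1876: Tue (+2)  1877: Wed (+1)  1878: Thu (+1)  1879: Fri (+1)  1880: Sun (+2)
  1881: Mon (+1)  1882: Tue (+1)  1883: Wed (+1)  1884: Fri (+2)  … (58 more years) …
  1943: Sun (+1)  1944: Tue (+2)  1945: Wed (+1)  1946: Thu (+1)  1947: Fri (+1)
  1948: Sun (+2)  1949: Mon (+1)  1950: Tue (+1)  1951: Wed (+1)  1952: Fri (+2)
  1953: Sat (+1) ✓  1954: Sun (+1)  1955: Mon (+1)  1956: Wed (+2)
Saturday years: 1874, 1885, 1891, 1896, 1903, 1908, 1914, 1925, 1931, 1936, 1942, 1953 — 12 in total.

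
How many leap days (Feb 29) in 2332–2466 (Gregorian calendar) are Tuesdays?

Leap years in 2332–2466: 34 of them.
Feb 29 weekday advances by 5 (mod 7) from one leap year to the next four years later (or differs when a century non-leap intervenes).
Leap-day weekdays: 2332:Mon 2336:Sat 2340:Thu 2344:Tue✓ 2348:Sun 2352:Fri 2356:Wed 2360:Mon 2364:Sat 2368:Thu 2372:Tue✓ 2376:Sun 2380:Fri …(8 more)… 2416:Mon 2420:Sat 2424:Thu 2428:Tue✓ 2432:Sun 2436:Fri 2440:Wed 2444:Mon 2448:Sat 2452:Thu 2456:Tue✓ 2460:Sun 2464:Fri
Tuesday: 2344, 2372, 2400, 2428, 2456 → 5.

5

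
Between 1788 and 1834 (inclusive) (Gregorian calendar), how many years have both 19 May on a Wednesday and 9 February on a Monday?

1

Check each year's weekday for 19 May and 9 February:
  1788: Mon/Sat  1789: Tue/Mon  1790: Wed/Tue  1791: Thu/Wed  1792: Sat/Thu  1793: Sun/Sat  1794: Mon/Sun  1795: Tue/Mon  1796: Thu/Tue  1797: Fri/Thu  1798: Sat/Fri  1799: Sun/Sat  1800: Mon/Sun  1801: Tue/Mon  …(19 more)…  1821: Sat/Fri  1822: Sun/Sat  1823: Mon/Sun  1824: Wed/Mon ✓  1825: Thu/Wed  1826: Fri/Thu  1827: Sat/Fri  1828: Mon/Sat  1829: Tue/Mon  1830: Wed/Tue  1831: Thu/Wed  1832: Sat/Thu  1833: Sun/Sat  1834: Mon/Sun
Both conditions hold in: 1824 — 1.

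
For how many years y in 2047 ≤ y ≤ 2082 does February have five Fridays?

February has 28 days (29 in leap years); it has five Fridays when Friday falls among the first (month-length − 28) days — i.e. when February 1 is Friday in a leap year (never in a common year).
February 1 by year: 2047:Fri 2048:Sat 2049:Mon 2050:Tue 2051:Wed 2052:Thu 2053:Sat 2054:Sun 2055:Mon 2056:Tue 2057:Thu 2058:Fri 2059:Sat 2060:Sun 2061:Tue …(6 more)… 2068:Wed 2069:Fri 2070:Sat 2071:Sun 2072:Mon 2073:Wed 2074:Thu 2075:Fri 2076:Sat 2077:Mon 2078:Tue 2079:Wed 2080:Thu 2081:Sat 2082:Sun
Years with five Fridays: 2064 → 1.

1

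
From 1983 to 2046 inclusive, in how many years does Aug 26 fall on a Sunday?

Track Aug 26's weekday year by year (advancing +1, or +2 across a Feb 29):
  1983: Fri  1984: Sun (+2) ✓  1985: Mon (+1)  1986: Tue (+1)  1987: Wed (+1)
  1988: Fri (+2)  1989: Sat (+1)  1990: Sun (+1) ✓  1991: Mon (+1)  1992: Wed (+2)
  1993: Thu (+1)  1994: Fri (+1)  1995: Sat (+1)  1996: Mon (+2)  … (36 more years) …
  2033: Fri (+1)  2034: Sat (+1)  2035: Sun (+1) ✓  2036: Tue (+2)  2037: Wed (+1)
  2038: Thu (+1)  2039: Fri (+1)  2040: Sun (+2) ✓  2041: Mon (+1)  2042: Tue (+1)
  2043: Wed (+1)  2044: Fri (+2)  2045: Sat (+1)  2046: Sun (+1) ✓
Sunday years: 1984, 1990, 2001, 2007, 2012, 2018, 2029, 2035, 2040, 2046 — 10 in total.

10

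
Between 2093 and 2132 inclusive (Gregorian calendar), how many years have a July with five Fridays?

July has 31 days; it has five Fridays when Friday falls among the first (month-length − 28) days — i.e. when July 1 is one of Friday/Thursday/Wednesday.
July 1 by year: 2093:Wed✓ 2094:Thu✓ 2095:Fri✓ 2096:Sun 2097:Mon 2098:Tue 2099:Wed✓ 2100:Thu✓ 2101:Fri✓ 2102:Sat 2103:Sun 2104:Tue 2105:Wed✓ 2106:Thu✓ 2107:Fri✓ …(10 more)… 2118:Fri✓ 2119:Sat 2120:Mon 2121:Tue 2122:Wed✓ 2123:Thu✓ 2124:Sat 2125:Sun 2126:Mon 2127:Tue 2128:Thu✓ 2129:Fri✓ 2130:Sat 2131:Sun 2132:Tue
Years with five Fridays: 2093, 2094, 2095, 2099, 2100, 2101, 2105, 2106, 2107, 2111, 2112, 2116, 2117, 2118, 2122, 2123, 2128, 2129 → 18.

18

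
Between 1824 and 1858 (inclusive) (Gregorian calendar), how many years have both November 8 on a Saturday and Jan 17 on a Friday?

Check each year's weekday for November 8 and Jan 17:
  1824: Mon/Sat  1825: Tue/Mon  1826: Wed/Tue  1827: Thu/Wed  1828: Sat/Thu  1829: Sun/Sat  1830: Mon/Sun  1831: Tue/Mon  1832: Thu/Tue  1833: Fri/Thu  1834: Sat/Fri ✓  1835: Sun/Sat  1836: Tue/Sun  1837: Wed/Tue  …(7 more)…  1845: Sat/Fri ✓  1846: Sun/Sat  1847: Mon/Sun  1848: Wed/Mon  1849: Thu/Wed  1850: Fri/Thu  1851: Sat/Fri ✓  1852: Mon/Sat  1853: Tue/Mon  1854: Wed/Tue  1855: Thu/Wed  1856: Sat/Thu  1857: Sun/Sat  1858: Mon/Sun
Both conditions hold in: 1834, 1845, 1851 — 3.

3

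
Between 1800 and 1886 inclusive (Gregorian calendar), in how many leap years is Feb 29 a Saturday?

Leap years in 1800–1886: 21 of them.
Feb 29 weekday advances by 5 (mod 7) from one leap year to the next four years later (or differs when a century non-leap intervenes).
Leap-day weekdays: 1804:Wed 1808:Mon 1812:Sat✓ 1816:Thu 1820:Tue 1824:Sun 1828:Fri 1832:Wed 1836:Mon 1840:Sat✓ 1844:Thu 1848:Tue 1852:Sun 1856:Fri 1860:Wed 1864:Mon 1868:Sat✓ 1872:Thu 1876:Tue 1880:Sun 1884:Fri
Saturday: 1812, 1840, 1868 → 3.

3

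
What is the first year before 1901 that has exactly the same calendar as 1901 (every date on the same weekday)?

Two years share a calendar iff Jan 1 falls on the same weekday and both are leap or both are common. 1901: Jan 1 is Tuesday, common year.
1900: Jan 1 Monday, common
1899: Jan 1 Sunday, common
1898: Jan 1 Saturday, common
1897: Jan 1 Friday, common
1896: Jan 1 Wednesday, leap
1895: Jan 1 Tuesday, common
1895 matches on both conditions.

1895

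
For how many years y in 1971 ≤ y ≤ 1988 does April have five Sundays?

5

April has 30 days; it has five Sundays when Sunday falls among the first (month-length − 28) days — i.e. when April 1 is one of Sunday/Saturday.
April 1 by year: 1971:Thu 1972:Sat✓ 1973:Sun✓ 1974:Mon 1975:Tue 1976:Thu 1977:Fri 1978:Sat✓ 1979:Sun✓ 1980:Tue 1981:Wed 1982:Thu 1983:Fri 1984:Sun✓ 1985:Mon 1986:Tue 1987:Wed 1988:Fri
Years with five Sundays: 1972, 1973, 1978, 1979, 1984 → 5.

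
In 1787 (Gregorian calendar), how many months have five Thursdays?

A month of length L has five Thursdays iff its first Thursday is on day ≤ L−28 (so day 1–3 in a 31-day month, 1–2 in a 30-day month, day 1 in a leap February).
Checking each month of 1787: Jan starts Mon (31d); Feb starts Thu (28d); Mar starts Thu (31d) ✓; Apr starts Sun (30d); May starts Tue (31d) ✓; Jun starts Fri (30d); Jul starts Sun (31d); Aug starts Wed (31d) ✓; Sep starts Sat (30d); Oct starts Mon (31d); Nov starts Thu (30d) ✓; Dec starts Sat (31d).
Five-Thursday months: March, May, August, November → 4.

4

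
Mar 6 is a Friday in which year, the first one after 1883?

1885

From one year to the next, a fixed date's weekday advances by 1, or by 2 when a Feb 29 lies between the two dates.
1883: March 6 is Tuesday.
1884: Thursday (+2)
1885: Friday (+1)
Mar 6 falls on a Friday in 1885.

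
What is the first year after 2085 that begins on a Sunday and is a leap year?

2096

Jan 1 advances by 2 weekdays after a leap year and by 1 after a common year.
2085: Jan 1 is Monday.
2086: Tuesday
2087: Wednesday
2088: Thursday (leap)
2089: Saturday
2090: Sunday
2091: Monday
2092: Tuesday (leap)
2093: Thursday
2094: Friday
2095: Saturday
2096: Sunday (leap)
2096 begins on a Sunday and is a leap year.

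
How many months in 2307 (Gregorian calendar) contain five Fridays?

A month of length L has five Fridays iff its first Friday is on day ≤ L−28 (so day 1–3 in a 31-day month, 1–2 in a 30-day month, day 1 in a leap February).
Checking each month of 2307: Jan starts Tue (31d); Feb starts Fri (28d); Mar starts Fri (31d) ✓; Apr starts Mon (30d); May starts Wed (31d) ✓; Jun starts Sat (30d); Jul starts Mon (31d); Aug starts Thu (31d) ✓; Sep starts Sun (30d); Oct starts Tue (31d); Nov starts Fri (30d) ✓; Dec starts Sun (31d).
Five-Friday months: March, May, August, November → 4.

4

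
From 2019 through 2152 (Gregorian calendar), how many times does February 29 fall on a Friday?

Leap years in 2019–2152: 33 of them.
Feb 29 weekday advances by 5 (mod 7) from one leap year to the next four years later (or differs when a century non-leap intervenes).
Leap-day weekdays: 2020:Sat 2024:Thu 2028:Tue 2032:Sun 2036:Fri✓ 2040:Wed 2044:Mon 2048:Sat 2052:Thu 2056:Tue 2060:Sun 2064:Fri✓ 2068:Wed …(7 more)… 2104:Fri✓ 2108:Wed 2112:Mon 2116:Sat 2120:Thu 2124:Tue 2128:Sun 2132:Fri✓ 2136:Wed 2140:Mon 2144:Sat 2148:Thu 2152:Tue
Friday: 2036, 2064, 2092, 2104, 2132 → 5.

5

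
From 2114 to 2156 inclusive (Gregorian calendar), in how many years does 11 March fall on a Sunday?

Track 11 March's weekday year by year (advancing +1, or +2 across a Feb 29):
  2114: Sun ✓  2115: Mon (+1)  2116: Wed (+2)  2117: Thu (+1)  2118: Fri (+1)
  2119: Sat (+1)  2120: Mon (+2)  2121: Tue (+1)  2122: Wed (+1)  2123: Thu (+1)
  2124: Sat (+2)  2125: Sun (+1) ✓  2126: Mon (+1)  2127: Tue (+1)  … (15 more years) …
  2143: Mon (+1)  2144: Wed (+2)  2145: Thu (+1)  2146: Fri (+1)  2147: Sat (+1)
  2148: Mon (+2)  2149: Tue (+1)  2150: Wed (+1)  2151: Thu (+1)  2152: Sat (+2)
  2153: Sun (+1) ✓  2154: Mon (+1)  2155: Tue (+1)  2156: Thu (+2)
Sunday years: 2114, 2125, 2131, 2136, 2142, 2153 — 6 in total.

6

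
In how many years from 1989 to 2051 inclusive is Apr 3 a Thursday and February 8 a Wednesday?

0

Check each year's weekday for Apr 3 and February 8:
  1989: Mon/Wed  1990: Tue/Thu  1991: Wed/Fri  1992: Fri/Sat  1993: Sat/Mon  1994: Sun/Tue  1995: Mon/Wed  1996: Wed/Thu  1997: Thu/Sat  1998: Fri/Sun  1999: Sat/Mon  2000: Mon/Tue  2001: Tue/Thu  2002: Wed/Fri  …(35 more)…  2038: Sat/Mon  2039: Sun/Tue  2040: Tue/Wed  2041: Wed/Fri  2042: Thu/Sat  2043: Fri/Sun  2044: Sun/Mon  2045: Mon/Wed  2046: Tue/Thu  2047: Wed/Fri  2048: Fri/Sat  2049: Sat/Mon  2050: Sun/Tue  2051: Mon/Wed
Both conditions hold in: no year — 0.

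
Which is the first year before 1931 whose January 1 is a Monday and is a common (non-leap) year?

1923

Jan 1 advances by 2 weekdays after a leap year and by 1 after a common year.
1931: Jan 1 is Thursday.
1930: Wednesday
1929: Tuesday
1928: Sunday (leap)
1927: Saturday
1926: Friday
1925: Thursday
1924: Tuesday (leap)
1923: Monday
1923 begins on a Monday and is a common year.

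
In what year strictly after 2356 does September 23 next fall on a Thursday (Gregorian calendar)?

From one year to the next, a fixed date's weekday advances by 1, or by 2 when a Feb 29 lies between the two dates.
2356: September 23 is Sunday.
2357: Monday (+1)
2358: Tuesday (+1)
2359: Wednesday (+1)
2360: Friday (+2)
2361: Saturday (+1)
2362: Sunday (+1)
2363: Monday (+1)
2364: Wednesday (+2)
2365: Thursday (+1)
September 23 falls on a Thursday in 2365.

2365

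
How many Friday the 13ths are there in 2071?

Check the 13th of each month of 2071: Jan 13: Tue, Feb 13: Fri, Mar 13: Fri, Apr 13: Mon, May 13: Wed, Jun 13: Sat, Jul 13: Mon, Aug 13: Thu, Sep 13: Sun, Oct 13: Tue, Nov 13: Fri, Dec 13: Sun.
Friday occurs in February, March, November — 3 months.

3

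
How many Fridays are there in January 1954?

5

January 1954 has 31 days and begins on Friday.
The first Friday is January 1.
Fridays fall on 1, 8, 15, 22, 29 — that's 5.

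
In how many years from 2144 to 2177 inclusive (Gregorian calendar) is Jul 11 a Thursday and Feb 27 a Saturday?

Check each year's weekday for Jul 11 and Feb 27:
  2144: Sat/Thu  2145: Sun/Sat  2146: Mon/Sun  2147: Tue/Mon  2148: Thu/Tue  2149: Fri/Thu  2150: Sat/Fri  2151: Sun/Sat  2152: Tue/Sun  2153: Wed/Tue  2154: Thu/Wed  2155: Fri/Thu  2156: Sun/Fri  2157: Mon/Sun  …(6 more)…  2164: Wed/Mon  2165: Thu/Wed  2166: Fri/Thu  2167: Sat/Fri  2168: Mon/Sat  2169: Tue/Mon  2170: Wed/Tue  2171: Thu/Wed  2172: Sat/Thu  2173: Sun/Sat  2174: Mon/Sun  2175: Tue/Mon  2176: Thu/Tue  2177: Fri/Thu
Both conditions hold in: no year — 0.

0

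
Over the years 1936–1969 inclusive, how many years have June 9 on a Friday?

Track June 9's weekday year by year (advancing +1, or +2 across a Feb 29):
  1936: Tue  1937: Wed (+1)  1938: Thu (+1)  1939: Fri (+1) ✓  1940: Sun (+2)
  1941: Mon (+1)  1942: Tue (+1)  1943: Wed (+1)  1944: Fri (+2) ✓  1945: Sat (+1)
  1946: Sun (+1)  1947: Mon (+1)  1948: Wed (+2)  1949: Thu (+1)  … (6 more years) …
  1956: Sat (+2)  1957: Sun (+1)  1958: Mon (+1)  1959: Tue (+1)  1960: Thu (+2)
  1961: Fri (+1) ✓  1962: Sat (+1)  1963: Sun (+1)  1964: Tue (+2)  1965: Wed (+1)
  1966: Thu (+1)  1967: Fri (+1) ✓  1968: Sun (+2)  1969: Mon (+1)
Friday years: 1939, 1944, 1950, 1961, 1967 — 5 in total.

5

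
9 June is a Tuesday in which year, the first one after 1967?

1970

From one year to the next, a fixed date's weekday advances by 1, or by 2 when a Feb 29 lies between the two dates.
1967: June 9 is Friday.
1968: Sunday (+2)
1969: Monday (+1)
1970: Tuesday (+1)
9 June falls on a Tuesday in 1970.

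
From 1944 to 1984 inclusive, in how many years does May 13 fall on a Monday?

Track May 13's weekday year by year (advancing +1, or +2 across a Feb 29):
  1944: Sat  1945: Sun (+1)  1946: Mon (+1) ✓  1947: Tue (+1)  1948: Thu (+2)
  1949: Fri (+1)  1950: Sat (+1)  1951: Sun (+1)  1952: Tue (+2)  1953: Wed (+1)
  1954: Thu (+1)  1955: Fri (+1)  1956: Sun (+2)  1957: Mon (+1) ✓  … (13 more years) …
  1971: Thu (+1)  1972: Sat (+2)  1973: Sun (+1)  1974: Mon (+1) ✓  1975: Tue (+1)
  1976: Thu (+2)  1977: Fri (+1)  1978: Sat (+1)  1979: Sun (+1)  1980: Tue (+2)
  1981: Wed (+1)  1982: Thu (+1)  1983: Fri (+1)  1984: Sun (+2)
Monday years: 1946, 1957, 1963, 1968, 1974 — 5 in total.

5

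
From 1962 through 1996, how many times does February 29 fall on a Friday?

Leap years in 1962–1996: 9 of them.
Feb 29 weekday advances by 5 (mod 7) from one leap year to the next four years later (or differs when a century non-leap intervenes).
Leap-day weekdays: 1964:Sat 1968:Thu 1972:Tue 1976:Sun 1980:Fri✓ 1984:Wed 1988:Mon 1992:Sat 1996:Thu
Friday: 1980 → 1.

1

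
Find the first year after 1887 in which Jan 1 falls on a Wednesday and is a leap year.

1896

Jan 1 advances by 2 weekdays after a leap year and by 1 after a common year.
1887: Jan 1 is Saturday.
1888: Sunday (leap)
1889: Tuesday
1890: Wednesday
1891: Thursday
1892: Friday (leap)
1893: Sunday
1894: Monday
1895: Tuesday
1896: Wednesday (leap)
1896 begins on a Wednesday and is a leap year.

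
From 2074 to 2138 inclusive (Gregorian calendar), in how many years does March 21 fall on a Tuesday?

8

Track March 21's weekday year by year (advancing +1, or +2 across a Feb 29):
  2074: Wed  2075: Thu (+1)  2076: Sat (+2)  2077: Sun (+1)  2078: Mon (+1)
  2079: Tue (+1) ✓  2080: Thu (+2)  2081: Fri (+1)  2082: Sat (+1)  2083: Sun (+1)
  2084: Tue (+2) ✓  2085: Wed (+1)  2086: Thu (+1)  2087: Fri (+1)  … (37 more years) …
  2125: Wed (+1)  2126: Thu (+1)  2127: Fri (+1)  2128: Sun (+2)  2129: Mon (+1)
  2130: Tue (+1) ✓  2131: Wed (+1)  2132: Fri (+2)  2133: Sat (+1)  2134: Sun (+1)
  2135: Mon (+1)  2136: Wed (+2)  2137: Thu (+1)  2138: Fri (+1)
Tuesday years: 2079, 2084, 2090, 2102, 2113, 2119, 2124, 2130 — 8 in total.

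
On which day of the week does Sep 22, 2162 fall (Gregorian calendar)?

Wednesday

January 1, 2162 is a Friday.
September 22 is day 265 of the year, i.e. 264 days after Jan 1.
264 mod 7 = 5, so advance 5 weekdays from Friday: Wednesday.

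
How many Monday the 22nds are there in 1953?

Check the 22nd of each month of 1953: Jan 22: Thu, Feb 22: Sun, Mar 22: Sun, Apr 22: Wed, May 22: Fri, Jun 22: Mon, Jul 22: Wed, Aug 22: Sat, Sep 22: Tue, Oct 22: Thu, Nov 22: Sun, Dec 22: Tue.
Monday occurs in June — 1 month.

1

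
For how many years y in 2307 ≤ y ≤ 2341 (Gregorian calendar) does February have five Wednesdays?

February has 28 days (29 in leap years); it has five Wednesdays when Wednesday falls among the first (month-length − 28) days — i.e. when February 1 is Wednesday in a leap year (never in a common year).
February 1 by year: 2307:Fri 2308:Sat 2309:Mon 2310:Tue 2311:Wed 2312:Thu 2313:Sat 2314:Sun 2315:Mon 2316:Tue 2317:Thu 2318:Fri 2319:Sat 2320:Sun 2321:Tue …(5 more)… 2327:Tue 2328:Wed✓ 2329:Fri 2330:Sat 2331:Sun 2332:Mon 2333:Wed 2334:Thu 2335:Fri 2336:Sat 2337:Mon 2338:Tue 2339:Wed 2340:Thu 2341:Sat
Years with five Wednesdays: 2328 → 1.

1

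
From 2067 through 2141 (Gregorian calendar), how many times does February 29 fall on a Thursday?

Leap years in 2067–2141: 18 of them.
Feb 29 weekday advances by 5 (mod 7) from one leap year to the next four years later (or differs when a century non-leap intervenes).
Leap-day weekdays: 2068:Wed 2072:Mon 2076:Sat 2080:Thu✓ 2084:Tue 2088:Sun 2092:Fri 2096:Wed 2104:Fri 2108:Wed 2112:Mon 2116:Sat 2120:Thu✓ 2124:Tue 2128:Sun 2132:Fri 2136:Wed 2140:Mon
Thursday: 2080, 2120 → 2.

2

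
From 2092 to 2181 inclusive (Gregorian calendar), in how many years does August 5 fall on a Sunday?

Track August 5's weekday year by year (advancing +1, or +2 across a Feb 29):
  2092: Tue  2093: Wed (+1)  2094: Thu (+1)  2095: Fri (+1)  2096: Sun (+2) ✓
  2097: Mon (+1)  2098: Tue (+1)  2099: Wed (+1)  2100: Thu (+1)  2101: Fri (+1)
  2102: Sat (+1)  2103: Sun (+1) ✓  2104: Tue (+2)  2105: Wed (+1)  … (62 more years) …
  2168: Fri (+2)  2169: Sat (+1)  2170: Sun (+1) ✓  2171: Mon (+1)  2172: Wed (+2)
  2173: Thu (+1)  2174: Fri (+1)  2175: Sat (+1)  2176: Mon (+2)  2177: Tue (+1)
  2178: Wed (+1)  2179: Thu (+1)  2180: Sat (+2)  2181: Sun (+1) ✓
Sunday years: 2096, 2103, 2108, 2114, 2125, 2131, 2136, 2142, 2153, 2159, 2164, 2170, 2181 — 13 in total.

13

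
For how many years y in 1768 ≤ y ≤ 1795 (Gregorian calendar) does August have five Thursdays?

August has 31 days; it has five Thursdays when Thursday falls among the first (month-length − 28) days — i.e. when August 1 is one of Thursday/Wednesday/Tuesday.
August 1 by year: 1768:Mon 1769:Tue✓ 1770:Wed✓ 1771:Thu✓ 1772:Sat 1773:Sun 1774:Mon 1775:Tue✓ 1776:Thu✓ 1777:Fri 1778:Sat 1779:Sun 1780:Tue✓ 1781:Wed✓ 1782:Thu✓ 1783:Fri 1784:Sun 1785:Mon 1786:Tue✓ 1787:Wed✓ 1788:Fri 1789:Sat 1790:Sun 1791:Mon 1792:Wed✓ 1793:Thu✓ 1794:Fri 1795:Sat
Years with five Thursdays: 1769, 1770, 1771, 1775, 1776, 1780, 1781, 1782, 1786, 1787, 1792, 1793 → 12.

12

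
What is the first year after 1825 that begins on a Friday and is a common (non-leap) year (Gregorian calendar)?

1830

Jan 1 advances by 2 weekdays after a leap year and by 1 after a common year.
1825: Jan 1 is Saturday.
1826: Sunday
1827: Monday
1828: Tuesday (leap)
1829: Thursday
1830: Friday
1830 begins on a Friday and is a common year.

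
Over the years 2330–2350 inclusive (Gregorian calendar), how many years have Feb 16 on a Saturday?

2

Track Feb 16's weekday year by year (advancing +1, or +2 across a Feb 29):
  2330: Sun  2331: Mon (+1)  2332: Tue (+1)  2333: Thu (+2)  2334: Fri (+1)
  2335: Sat (+1) ✓  2336: Sun (+1)  2337: Tue (+2)  2338: Wed (+1)  2339: Thu (+1)
  2340: Fri (+1)  2341: Sun (+2)  2342: Mon (+1)  2343: Tue (+1)  2344: Wed (+1)
  2345: Fri (+2)  2346: Sat (+1) ✓  2347: Sun (+1)  2348: Mon (+1)  2349: Wed (+2)
  2350: Thu (+1)
Saturday years: 2335, 2346 — 2 in total.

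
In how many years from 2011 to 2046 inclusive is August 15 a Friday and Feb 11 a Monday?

1

Check each year's weekday for August 15 and Feb 11:
  2011: Mon/Fri  2012: Wed/Sat  2013: Thu/Mon  2014: Fri/Tue  2015: Sat/Wed  2016: Mon/Thu  2017: Tue/Sat  2018: Wed/Sun  2019: Thu/Mon  2020: Sat/Tue  2021: Sun/Thu  2022: Mon/Fri  2023: Tue/Sat  2024: Thu/Sun  …(8 more)…  2033: Mon/Fri  2034: Tue/Sat  2035: Wed/Sun  2036: Fri/Mon ✓  2037: Sat/Wed  2038: Sun/Thu  2039: Mon/Fri  2040: Wed/Sat  2041: Thu/Mon  2042: Fri/Tue  2043: Sat/Wed  2044: Mon/Thu  2045: Tue/Sat  2046: Wed/Sun
Both conditions hold in: 2036 — 1.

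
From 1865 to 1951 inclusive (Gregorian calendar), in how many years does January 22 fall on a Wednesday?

13

Track January 22's weekday year by year (advancing +1, or +2 across a Feb 29):
  1865: Sun  1866: Mon (+1)  1867: Tue (+1)  1868: Wed (+1) ✓  1869: Fri (+2)
  1870: Sat (+1)  1871: Sun (+1)  1872: Mon (+1)  1873: Wed (+2) ✓  1874: Thu (+1)
  1875: Fri (+1)  1876: Sat (+1)  1877: Mon (+2)  1878: Tue (+1)  … (59 more years) …
  1938: Sat (+1)  1939: Sun (+1)  1940: Mon (+1)  1941: Wed (+2) ✓  1942: Thu (+1)
  1943: Fri (+1)  1944: Sat (+1)  1945: Mon (+2)  1946: Tue (+1)  1947: Wed (+1) ✓
  1948: Thu (+1)  1949: Sat (+2)  1950: Sun (+1)  1951: Mon (+1)
Wednesday years: 1868, 1873, 1879, 1890, 1896, 1902, 1908, 1913, 1919, 1930, 1936, 1941, 1947 — 13 in total.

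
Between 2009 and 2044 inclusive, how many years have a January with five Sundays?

January has 31 days; it has five Sundays when Sunday falls among the first (month-length − 28) days — i.e. when January 1 is one of Sunday/Saturday/Friday.
January 1 by year: 2009:Thu 2010:Fri✓ 2011:Sat✓ 2012:Sun✓ 2013:Tue 2014:Wed 2015:Thu 2016:Fri✓ 2017:Sun✓ 2018:Mon 2019:Tue 2020:Wed 2021:Fri✓ 2022:Sat✓ 2023:Sun✓ …(6 more)… 2030:Tue 2031:Wed 2032:Thu 2033:Sat✓ 2034:Sun✓ 2035:Mon 2036:Tue 2037:Thu 2038:Fri✓ 2039:Sat✓ 2040:Sun✓ 2041:Tue 2042:Wed 2043:Thu 2044:Fri✓
Years with five Sundays: 2010, 2011, 2012, 2016, 2017, 2021, 2022, 2023, 2027, 2028, 2033, 2034, 2038, 2039, 2040, 2044 → 16.

16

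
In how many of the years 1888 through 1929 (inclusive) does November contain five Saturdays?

12

November has 30 days; it has five Saturdays when Saturday falls among the first (month-length − 28) days — i.e. when November 1 is one of Saturday/Friday.
November 1 by year: 1888:Thu 1889:Fri✓ 1890:Sat✓ 1891:Sun 1892:Tue 1893:Wed 1894:Thu 1895:Fri✓ 1896:Sun 1897:Mon 1898:Tue 1899:Wed 1900:Thu 1901:Fri✓ 1902:Sat✓ …(12 more)… 1915:Mon 1916:Wed 1917:Thu 1918:Fri✓ 1919:Sat✓ 1920:Mon 1921:Tue 1922:Wed 1923:Thu 1924:Sat✓ 1925:Sun 1926:Mon 1927:Tue 1928:Thu 1929:Fri✓
Years with five Saturdays: 1889, 1890, 1895, 1901, 1902, 1907, 1912, 1913, 1918, 1919, 1924, 1929 → 12.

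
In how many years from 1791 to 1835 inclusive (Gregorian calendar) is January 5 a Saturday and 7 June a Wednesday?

0

Check each year's weekday for January 5 and 7 June:
  1791: Wed/Tue  1792: Thu/Thu  1793: Sat/Fri  1794: Sun/Sat  1795: Mon/Sun  1796: Tue/Tue  1797: Thu/Wed  1798: Fri/Thu  1799: Sat/Fri  1800: Sun/Sat  1801: Mon/Sun  1802: Tue/Mon  1803: Wed/Tue  1804: Thu/Thu  …(17 more)…  1822: Sat/Fri  1823: Sun/Sat  1824: Mon/Mon  1825: Wed/Tue  1826: Thu/Wed  1827: Fri/Thu  1828: Sat/Sat  1829: Mon/Sun  1830: Tue/Mon  1831: Wed/Tue  1832: Thu/Thu  1833: Sat/Fri  1834: Sun/Sat  1835: Mon/Sun
Both conditions hold in: no year — 0.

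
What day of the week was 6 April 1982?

January 1, 1982 is a Friday.
April 6 is day 96 of the year, i.e. 95 days after Jan 1.
95 mod 7 = 4, so advance 4 weekdays from Friday: Tuesday.

Tuesday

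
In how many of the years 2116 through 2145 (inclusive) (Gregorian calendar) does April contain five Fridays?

9

April has 30 days; it has five Fridays when Friday falls among the first (month-length − 28) days — i.e. when April 1 is one of Friday/Thursday.
April 1 by year: 2116:Wed 2117:Thu✓ 2118:Fri✓ 2119:Sat 2120:Mon 2121:Tue 2122:Wed 2123:Thu✓ 2124:Sat 2125:Sun 2126:Mon 2127:Tue 2128:Thu✓ 2129:Fri✓ 2130:Sat 2131:Sun 2132:Tue 2133:Wed 2134:Thu✓ 2135:Fri✓ 2136:Sun 2137:Mon 2138:Tue 2139:Wed 2140:Fri✓ 2141:Sat 2142:Sun 2143:Mon 2144:Wed 2145:Thu✓
Years with five Fridays: 2117, 2118, 2123, 2128, 2129, 2134, 2135, 2140, 2145 → 9.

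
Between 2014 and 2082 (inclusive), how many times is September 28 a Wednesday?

Track September 28's weekday year by year (advancing +1, or +2 across a Feb 29):
  2014: Sun  2015: Mon (+1)  2016: Wed (+2) ✓  2017: Thu (+1)  2018: Fri (+1)
  2019: Sat (+1)  2020: Mon (+2)  2021: Tue (+1)  2022: Wed (+1) ✓  2023: Thu (+1)
  2024: Sat (+2)  2025: Sun (+1)  2026: Mon (+1)  2027: Tue (+1)  … (41 more years) …
  2069: Sat (+1)  2070: Sun (+1)  2071: Mon (+1)  2072: Wed (+2) ✓  2073: Thu (+1)
  2074: Fri (+1)  2075: Sat (+1)  2076: Mon (+2)  2077: Tue (+1)  2078: Wed (+1) ✓
  2079: Thu (+1)  2080: Sat (+2)  2081: Sun (+1)  2082: Mon (+1)
Wednesday years: 2016, 2022, 2033, 2039, 2044, 2050, 2061, 2067, 2072, 2078 — 10 in total.

10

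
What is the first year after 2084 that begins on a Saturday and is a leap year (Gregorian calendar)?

Jan 1 advances by 2 weekdays after a leap year and by 1 after a common year.
2084: Jan 1 is Saturday (leap).
2085: Monday
2086: Tuesday
2087: Wednesday
2088: Thursday (leap)
2089: Saturday
2090: Sunday
2091: Monday
2092: Tuesday (leap)
2093: Thursday
2094: Friday
2095: Saturday
2096: Sunday (leap)
2097: Tuesday
2098: Wednesday
2099: Thursday
2100: Friday
2101: Saturday
2102: Sunday
2103: Monday
2104: Tuesday (leap)
2105: Thursday
2106: Friday
2107: Saturday
2108: Sunday (leap)
2109: Tuesday
2110: Wednesday
2111: Thursday
2112: Friday (leap)
2113: Sunday
2114: Monday
2115: Tuesday
2116: Wednesday (leap)
2117: Friday
2118: Saturday
2119: Sunday
2120: Monday (leap)
2121: Wednesday
2122: Thursday
2123: Friday
2124: Saturday (leap)
2124 begins on a Saturday and is a leap year.

2124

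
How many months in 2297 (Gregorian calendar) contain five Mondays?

4

A month of length L has five Mondays iff its first Monday is on day ≤ L−28 (so day 1–3 in a 31-day month, 1–2 in a 30-day month, day 1 in a leap February).
Checking each month of 2297: Jan starts Fri (31d); Feb starts Mon (28d); Mar starts Mon (31d) ✓; Apr starts Thu (30d); May starts Sat (31d) ✓; Jun starts Tue (30d); Jul starts Thu (31d); Aug starts Sun (31d) ✓; Sep starts Wed (30d); Oct starts Fri (31d); Nov starts Mon (30d) ✓; Dec starts Wed (31d).
Five-Monday months: March, May, August, November → 4.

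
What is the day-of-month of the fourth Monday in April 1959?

27

April 1, 1959 is a Wednesday, so the first Monday is the 6th.
The fourth Monday is 6 + 21 = 27.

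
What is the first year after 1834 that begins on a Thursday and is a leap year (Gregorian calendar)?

Jan 1 advances by 2 weekdays after a leap year and by 1 after a common year.
1834: Jan 1 is Wednesday.
1835: Thursday
1836: Friday (leap)
1837: Sunday
1838: Monday
1839: Tuesday
1840: Wednesday (leap)
1841: Friday
1842: Saturday
1843: Sunday
1844: Monday (leap)
1845: Wednesday
1846: Thursday
1847: Friday
1848: Saturday (leap)
1849: Monday
1850: Tuesday
1851: Wednesday
1852: Thursday (leap)
1852 begins on a Thursday and is a leap year.

1852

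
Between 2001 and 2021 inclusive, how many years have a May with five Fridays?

May has 31 days; it has five Fridays when Friday falls among the first (month-length − 28) days — i.e. when May 1 is one of Friday/Thursday/Wednesday.
May 1 by year: 2001:Tue 2002:Wed✓ 2003:Thu✓ 2004:Sat 2005:Sun 2006:Mon 2007:Tue 2008:Thu✓ 2009:Fri✓ 2010:Sat 2011:Sun 2012:Tue 2013:Wed✓ 2014:Thu✓ 2015:Fri✓ 2016:Sun 2017:Mon 2018:Tue 2019:Wed✓ 2020:Fri✓ 2021:Sat
Years with five Fridays: 2002, 2003, 2008, 2009, 2013, 2014, 2015, 2019, 2020 → 9.

9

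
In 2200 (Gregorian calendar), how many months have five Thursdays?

A month of length L has five Thursdays iff its first Thursday is on day ≤ L−28 (so day 1–3 in a 31-day month, 1–2 in a 30-day month, day 1 in a leap February).
Checking each month of 2200: Jan starts Wed (31d) ✓; Feb starts Sat (28d); Mar starts Sat (31d); Apr starts Tue (30d); May starts Thu (31d) ✓; Jun starts Sun (30d); Jul starts Tue (31d) ✓; Aug starts Fri (31d); Sep starts Mon (30d); Oct starts Wed (31d) ✓; Nov starts Sat (30d); Dec starts Mon (31d).
Five-Thursday months: January, May, July, October → 4.

4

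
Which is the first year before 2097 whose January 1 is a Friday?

Jan 1 advances by 2 weekdays after a leap year and by 1 after a common year.
2097: Jan 1 is Tuesday.
2096: Sunday (leap)
2095: Saturday
2094: Friday
2094 begins on a Friday

2094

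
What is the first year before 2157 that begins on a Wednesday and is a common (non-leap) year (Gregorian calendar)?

Jan 1 advances by 2 weekdays after a leap year and by 1 after a common year.
2157: Jan 1 is Saturday.
2156: Thursday (leap)
2155: Wednesday
2155 begins on a Wednesday and is a common year.

2155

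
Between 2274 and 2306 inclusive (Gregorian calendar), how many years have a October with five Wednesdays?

October has 31 days; it has five Wednesdays when Wednesday falls among the first (month-length − 28) days — i.e. when October 1 is one of Wednesday/Tuesday/Monday.
October 1 by year: 2274:Thu 2275:Fri 2276:Sun 2277:Mon✓ 2278:Tue✓ 2279:Wed✓ 2280:Fri 2281:Sat 2282:Sun 2283:Mon✓ 2284:Wed✓ 2285:Thu 2286:Fri 2287:Sat 2288:Mon✓ …(3 more)… 2292:Sat 2293:Sun 2294:Mon✓ 2295:Tue✓ 2296:Thu 2297:Fri 2298:Sat 2299:Sun 2300:Mon✓ 2301:Tue✓ 2302:Wed✓ 2303:Thu 2304:Sat 2305:Sun 2306:Mon✓
Years with five Wednesdays: 2277, 2278, 2279, 2283, 2284, 2288, 2289, 2290, 2294, 2295, 2300, 2301, 2302, 2306 → 14.

14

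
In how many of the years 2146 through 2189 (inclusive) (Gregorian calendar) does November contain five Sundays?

November has 30 days; it has five Sundays when Sunday falls among the first (month-length − 28) days — i.e. when November 1 is one of Sunday/Saturday.
November 1 by year: 2146:Tue 2147:Wed 2148:Fri 2149:Sat✓ 2150:Sun✓ 2151:Mon 2152:Wed 2153:Thu 2154:Fri 2155:Sat✓ 2156:Mon 2157:Tue 2158:Wed 2159:Thu 2160:Sat✓ …(14 more)… 2175:Wed 2176:Fri 2177:Sat✓ 2178:Sun✓ 2179:Mon 2180:Wed 2181:Thu 2182:Fri 2183:Sat✓ 2184:Mon 2185:Tue 2186:Wed 2187:Thu 2188:Sat✓ 2189:Sun✓
Years with five Sundays: 2149, 2150, 2155, 2160, 2161, 2166, 2167, 2172, 2177, 2178, 2183, 2188, 2189 → 13.

13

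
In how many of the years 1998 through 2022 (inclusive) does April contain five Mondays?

April has 30 days; it has five Mondays when Monday falls among the first (month-length − 28) days — i.e. when April 1 is one of Monday/Sunday.
April 1 by year: 1998:Wed 1999:Thu 2000:Sat 2001:Sun✓ 2002:Mon✓ 2003:Tue 2004:Thu 2005:Fri 2006:Sat 2007:Sun✓ 2008:Tue 2009:Wed 2010:Thu 2011:Fri 2012:Sun✓ 2013:Mon✓ 2014:Tue 2015:Wed 2016:Fri 2017:Sat 2018:Sun✓ 2019:Mon✓ 2020:Wed 2021:Thu 2022:Fri
Years with five Mondays: 2001, 2002, 2007, 2012, 2013, 2018, 2019 → 7.

7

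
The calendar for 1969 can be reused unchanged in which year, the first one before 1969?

1958

Two years share a calendar iff Jan 1 falls on the same weekday and both are leap or both are common. 1969: Jan 1 is Wednesday, common year.
1968: Jan 1 Monday, leap
1967: Jan 1 Sunday, common
1966: Jan 1 Saturday, common
1965: Jan 1 Friday, common
1964: Jan 1 Wednesday, leap
1963: Jan 1 Tuesday, common
1962: Jan 1 Monday, common
1961: Jan 1 Sunday, common
1960: Jan 1 Friday, leap
1959: Jan 1 Thursday, common
1958: Jan 1 Wednesday, common
1958 matches on both conditions.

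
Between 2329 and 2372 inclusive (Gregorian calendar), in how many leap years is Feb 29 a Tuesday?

Leap years in 2329–2372: 11 of them.
Feb 29 weekday advances by 5 (mod 7) from one leap year to the next four years later (or differs when a century non-leap intervenes).
Leap-day weekdays: 2332:Mon 2336:Sat 2340:Thu 2344:Tue✓ 2348:Sun 2352:Fri 2356:Wed 2360:Mon 2364:Sat 2368:Thu 2372:Tue✓
Tuesday: 2344, 2372 → 2.

2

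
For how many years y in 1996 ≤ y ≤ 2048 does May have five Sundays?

May has 31 days; it has five Sundays when Sunday falls among the first (month-length − 28) days — i.e. when May 1 is one of Sunday/Saturday/Friday.
May 1 by year: 1996:Wed 1997:Thu 1998:Fri✓ 1999:Sat✓ 2000:Mon 2001:Tue 2002:Wed 2003:Thu 2004:Sat✓ 2005:Sun✓ 2006:Mon 2007:Tue 2008:Thu 2009:Fri✓ 2010:Sat✓ …(23 more)… 2034:Mon 2035:Tue 2036:Thu 2037:Fri✓ 2038:Sat✓ 2039:Sun✓ 2040:Tue 2041:Wed 2042:Thu 2043:Fri✓ 2044:Sun✓ 2045:Mon 2046:Tue 2047:Wed 2048:Fri✓
Years with five Sundays: 1998, 1999, 2004, 2005, 2009, 2010, 2011, 2015, 2016, 2020, 2021, 2022, 2026, 2027, 2032, 2033, 2037, 2038, 2039, 2043, 2044, 2048 → 22.

22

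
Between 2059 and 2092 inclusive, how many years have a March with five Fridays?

March has 31 days; it has five Fridays when Friday falls among the first (month-length − 28) days — i.e. when March 1 is one of Friday/Thursday/Wednesday.
March 1 by year: 2059:Sat 2060:Mon 2061:Tue 2062:Wed✓ 2063:Thu✓ 2064:Sat 2065:Sun 2066:Mon 2067:Tue 2068:Thu✓ 2069:Fri✓ 2070:Sat 2071:Sun 2072:Tue 2073:Wed✓ …(4 more)… 2078:Tue 2079:Wed✓ 2080:Fri✓ 2081:Sat 2082:Sun 2083:Mon 2084:Wed✓ 2085:Thu✓ 2086:Fri✓ 2087:Sat 2088:Mon 2089:Tue 2090:Wed✓ 2091:Thu✓ 2092:Sat
Years with five Fridays: 2062, 2063, 2068, 2069, 2073, 2074, 2075, 2079, 2080, 2084, 2085, 2086, 2090, 2091 → 14.

14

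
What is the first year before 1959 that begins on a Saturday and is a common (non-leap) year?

Jan 1 advances by 2 weekdays after a leap year and by 1 after a common year.
1959: Jan 1 is Thursday.
1958: Wednesday
1957: Tuesday
1956: Sunday (leap)
1955: Saturday
1955 begins on a Saturday and is a common year.

1955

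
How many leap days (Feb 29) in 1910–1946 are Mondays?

Leap years in 1910–1946: 9 of them.
Feb 29 weekday advances by 5 (mod 7) from one leap year to the next four years later (or differs when a century non-leap intervenes).
Leap-day weekdays: 1912:Thu 1916:Tue 1920:Sun 1924:Fri 1928:Wed 1932:Mon✓ 1936:Sat 1940:Thu 1944:Tue
Monday: 1932 → 1.

1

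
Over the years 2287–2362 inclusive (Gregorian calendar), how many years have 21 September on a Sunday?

10

Track 21 September's weekday year by year (advancing +1, or +2 across a Feb 29):
  2287: Wed  2288: Fri (+2)  2289: Sat (+1)  2290: Sun (+1) ✓  2291: Mon (+1)
  2292: Wed (+2)  2293: Thu (+1)  2294: Fri (+1)  2295: Sat (+1)  2296: Mon (+2)
  2297: Tue (+1)  2298: Wed (+1)  2299: Thu (+1)  2300: Fri (+1)  … (48 more years) …
  2349: Wed (+1)  2350: Thu (+1)  2351: Fri (+1)  2352: Sun (+2) ✓  2353: Mon (+1)
  2354: Tue (+1)  2355: Wed (+1)  2356: Fri (+2)  2357: Sat (+1)  2358: Sun (+1) ✓
  2359: Mon (+1)  2360: Wed (+2)  2361: Thu (+1)  2362: Fri (+1)
Sunday years: 2290, 2302, 2313, 2319, 2324, 2330, 2341, 2347, 2352, 2358 — 10 in total.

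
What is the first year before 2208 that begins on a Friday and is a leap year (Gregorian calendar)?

Jan 1 advances by 2 weekdays after a leap year and by 1 after a common year.
2208: Jan 1 is Friday (leap).
2207: Thursday
2206: Wednesday
2205: Tuesday
2204: Sunday (leap)
2203: Saturday
2202: Friday
2201: Thursday
2200: Wednesday
2199: Tuesday
2198: Monday
2197: Sunday
2196: Friday (leap)
2196 begins on a Friday and is a leap year.

2196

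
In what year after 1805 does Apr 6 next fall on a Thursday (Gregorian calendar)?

From one year to the next, a fixed date's weekday advances by 1, or by 2 when a Feb 29 lies between the two dates.
1805: April 6 is Saturday.
1806: Sunday (+1)
1807: Monday (+1)
1808: Wednesday (+2)
1809: Thursday (+1)
Apr 6 falls on a Thursday in 1809.

1809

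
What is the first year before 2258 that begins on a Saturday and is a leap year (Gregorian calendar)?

2248

Jan 1 advances by 2 weekdays after a leap year and by 1 after a common year.
2258: Jan 1 is Friday.
2257: Thursday
2256: Tuesday (leap)
2255: Monday
2254: Sunday
2253: Saturday
2252: Thursday (leap)
2251: Wednesday
2250: Tuesday
2249: Monday
2248: Saturday (leap)
2248 begins on a Saturday and is a leap year.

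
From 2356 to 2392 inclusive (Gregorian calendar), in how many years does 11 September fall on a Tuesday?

6

Track 11 September's weekday year by year (advancing +1, or +2 across a Feb 29):
  2356: Tue ✓  2357: Wed (+1)  2358: Thu (+1)  2359: Fri (+1)  2360: Sun (+2)
  2361: Mon (+1)  2362: Tue (+1) ✓  2363: Wed (+1)  2364: Fri (+2)  2365: Sat (+1)
  2366: Sun (+1)  2367: Mon (+1)  2368: Wed (+2)  2369: Thu (+1)  … (9 more years) …
  2379: Tue (+1) ✓  2380: Thu (+2)  2381: Fri (+1)  2382: Sat (+1)  2383: Sun (+1)
  2384: Tue (+2) ✓  2385: Wed (+1)  2386: Thu (+1)  2387: Fri (+1)  2388: Sun (+2)
  2389: Mon (+1)  2390: Tue (+1) ✓  2391: Wed (+1)  2392: Fri (+2)
Tuesday years: 2356, 2362, 2373, 2379, 2384, 2390 — 6 in total.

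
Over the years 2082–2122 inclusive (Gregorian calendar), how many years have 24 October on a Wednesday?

6

Track 24 October's weekday year by year (advancing +1, or +2 across a Feb 29):
  2082: Sat  2083: Sun (+1)  2084: Tue (+2)  2085: Wed (+1) ✓  2086: Thu (+1)
  2087: Fri (+1)  2088: Sun (+2)  2089: Mon (+1)  2090: Tue (+1)  2091: Wed (+1) ✓
  2092: Fri (+2)  2093: Sat (+1)  2094: Sun (+1)  2095: Mon (+1)  … (13 more years) …
  2109: Thu (+1)  2110: Fri (+1)  2111: Sat (+1)  2112: Mon (+2)  2113: Tue (+1)
  2114: Wed (+1) ✓  2115: Thu (+1)  2116: Sat (+2)  2117: Sun (+1)  2118: Mon (+1)
  2119: Tue (+1)  2120: Thu (+2)  2121: Fri (+1)  2122: Sat (+1)
Wednesday years: 2085, 2091, 2096, 2103, 2108, 2114 — 6 in total.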